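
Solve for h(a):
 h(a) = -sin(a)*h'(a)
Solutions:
 h(a) = C1*sqrt(cos(a) + 1)/sqrt(cos(a) - 1)


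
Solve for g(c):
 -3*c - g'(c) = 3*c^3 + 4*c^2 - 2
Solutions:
 g(c) = C1 - 3*c^4/4 - 4*c^3/3 - 3*c^2/2 + 2*c


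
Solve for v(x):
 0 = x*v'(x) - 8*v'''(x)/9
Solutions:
 v(x) = C1 + Integral(C2*airyai(3^(2/3)*x/2) + C3*airybi(3^(2/3)*x/2), x)


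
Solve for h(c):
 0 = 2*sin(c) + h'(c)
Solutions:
 h(c) = C1 + 2*cos(c)


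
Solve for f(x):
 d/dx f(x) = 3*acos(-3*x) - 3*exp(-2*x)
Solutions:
 f(x) = C1 + 3*x*acos(-3*x) + sqrt(1 - 9*x^2) + 3*exp(-2*x)/2


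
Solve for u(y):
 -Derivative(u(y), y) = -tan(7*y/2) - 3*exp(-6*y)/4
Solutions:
 u(y) = C1 + log(tan(7*y/2)^2 + 1)/7 - exp(-6*y)/8


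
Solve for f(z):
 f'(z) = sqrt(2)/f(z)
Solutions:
 f(z) = -sqrt(C1 + 2*sqrt(2)*z)
 f(z) = sqrt(C1 + 2*sqrt(2)*z)


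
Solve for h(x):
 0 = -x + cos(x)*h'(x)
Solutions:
 h(x) = C1 + Integral(x/cos(x), x)


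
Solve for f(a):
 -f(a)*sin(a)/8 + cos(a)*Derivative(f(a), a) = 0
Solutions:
 f(a) = C1/cos(a)^(1/8)


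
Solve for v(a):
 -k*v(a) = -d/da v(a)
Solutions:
 v(a) = C1*exp(a*k)


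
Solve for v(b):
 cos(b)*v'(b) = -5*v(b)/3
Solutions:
 v(b) = C1*(sin(b) - 1)^(5/6)/(sin(b) + 1)^(5/6)


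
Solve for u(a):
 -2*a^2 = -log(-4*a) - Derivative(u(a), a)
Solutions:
 u(a) = C1 + 2*a^3/3 - a*log(-a) + a*(1 - 2*log(2))


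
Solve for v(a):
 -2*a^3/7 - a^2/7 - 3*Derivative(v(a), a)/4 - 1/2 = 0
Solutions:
 v(a) = C1 - 2*a^4/21 - 4*a^3/63 - 2*a/3


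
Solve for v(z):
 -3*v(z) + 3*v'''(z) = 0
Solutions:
 v(z) = C3*exp(z) + (C1*sin(sqrt(3)*z/2) + C2*cos(sqrt(3)*z/2))*exp(-z/2)


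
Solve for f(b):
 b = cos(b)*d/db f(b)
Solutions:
 f(b) = C1 + Integral(b/cos(b), b)


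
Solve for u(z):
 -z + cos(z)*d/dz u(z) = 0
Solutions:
 u(z) = C1 + Integral(z/cos(z), z)


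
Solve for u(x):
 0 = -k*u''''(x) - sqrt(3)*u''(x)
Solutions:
 u(x) = C1 + C2*x + C3*exp(-3^(1/4)*x*sqrt(-1/k)) + C4*exp(3^(1/4)*x*sqrt(-1/k))


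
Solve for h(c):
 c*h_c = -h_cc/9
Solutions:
 h(c) = C1 + C2*erf(3*sqrt(2)*c/2)


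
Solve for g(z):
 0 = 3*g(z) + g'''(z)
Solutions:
 g(z) = C3*exp(-3^(1/3)*z) + (C1*sin(3^(5/6)*z/2) + C2*cos(3^(5/6)*z/2))*exp(3^(1/3)*z/2)


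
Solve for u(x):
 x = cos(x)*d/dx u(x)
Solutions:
 u(x) = C1 + Integral(x/cos(x), x)


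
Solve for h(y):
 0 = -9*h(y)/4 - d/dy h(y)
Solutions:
 h(y) = C1*exp(-9*y/4)


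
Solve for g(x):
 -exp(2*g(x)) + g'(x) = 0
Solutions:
 g(x) = log(-sqrt(-1/(C1 + x))) - log(2)/2
 g(x) = log(-1/(C1 + x))/2 - log(2)/2


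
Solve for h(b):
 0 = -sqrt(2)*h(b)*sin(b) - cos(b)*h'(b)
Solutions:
 h(b) = C1*cos(b)^(sqrt(2))


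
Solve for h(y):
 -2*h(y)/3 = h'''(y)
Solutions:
 h(y) = C3*exp(-2^(1/3)*3^(2/3)*y/3) + (C1*sin(2^(1/3)*3^(1/6)*y/2) + C2*cos(2^(1/3)*3^(1/6)*y/2))*exp(2^(1/3)*3^(2/3)*y/6)


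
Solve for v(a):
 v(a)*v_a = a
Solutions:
 v(a) = -sqrt(C1 + a^2)
 v(a) = sqrt(C1 + a^2)


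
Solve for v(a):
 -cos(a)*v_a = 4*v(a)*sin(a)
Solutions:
 v(a) = C1*cos(a)^4


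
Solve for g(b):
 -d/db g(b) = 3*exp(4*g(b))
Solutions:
 g(b) = log(-I*(1/(C1 + 12*b))^(1/4))
 g(b) = log(I*(1/(C1 + 12*b))^(1/4))
 g(b) = log(-(1/(C1 + 12*b))^(1/4))
 g(b) = log(1/(C1 + 12*b))/4


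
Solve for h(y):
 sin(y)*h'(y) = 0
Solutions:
 h(y) = C1


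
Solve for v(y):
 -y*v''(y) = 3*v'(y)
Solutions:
 v(y) = C1 + C2/y^2


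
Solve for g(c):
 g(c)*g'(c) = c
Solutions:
 g(c) = -sqrt(C1 + c^2)
 g(c) = sqrt(C1 + c^2)


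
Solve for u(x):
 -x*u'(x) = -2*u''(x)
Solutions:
 u(x) = C1 + C2*erfi(x/2)


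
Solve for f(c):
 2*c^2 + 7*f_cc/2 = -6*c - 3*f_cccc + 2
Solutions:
 f(c) = C1 + C2*c + C3*sin(sqrt(42)*c/6) + C4*cos(sqrt(42)*c/6) - c^4/21 - 2*c^3/7 + 38*c^2/49


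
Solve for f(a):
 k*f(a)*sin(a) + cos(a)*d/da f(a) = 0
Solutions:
 f(a) = C1*exp(k*log(cos(a)))


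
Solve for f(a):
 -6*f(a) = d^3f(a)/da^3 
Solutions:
 f(a) = C3*exp(-6^(1/3)*a) + (C1*sin(2^(1/3)*3^(5/6)*a/2) + C2*cos(2^(1/3)*3^(5/6)*a/2))*exp(6^(1/3)*a/2)


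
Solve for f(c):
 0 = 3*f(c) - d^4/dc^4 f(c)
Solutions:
 f(c) = C1*exp(-3^(1/4)*c) + C2*exp(3^(1/4)*c) + C3*sin(3^(1/4)*c) + C4*cos(3^(1/4)*c)


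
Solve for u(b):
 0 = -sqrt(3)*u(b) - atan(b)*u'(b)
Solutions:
 u(b) = C1*exp(-sqrt(3)*Integral(1/atan(b), b))


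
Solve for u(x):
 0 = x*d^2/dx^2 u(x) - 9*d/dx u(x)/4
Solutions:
 u(x) = C1 + C2*x^(13/4)


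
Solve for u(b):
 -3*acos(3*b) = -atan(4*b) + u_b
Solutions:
 u(b) = C1 - 3*b*acos(3*b) + b*atan(4*b) + sqrt(1 - 9*b^2) - log(16*b^2 + 1)/8


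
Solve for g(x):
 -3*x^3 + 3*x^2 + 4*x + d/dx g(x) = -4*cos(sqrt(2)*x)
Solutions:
 g(x) = C1 + 3*x^4/4 - x^3 - 2*x^2 - 2*sqrt(2)*sin(sqrt(2)*x)


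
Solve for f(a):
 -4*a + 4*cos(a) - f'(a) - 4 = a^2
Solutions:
 f(a) = C1 - a^3/3 - 2*a^2 - 4*a + 4*sin(a)


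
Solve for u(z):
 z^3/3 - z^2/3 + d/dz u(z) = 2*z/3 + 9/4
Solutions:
 u(z) = C1 - z^4/12 + z^3/9 + z^2/3 + 9*z/4


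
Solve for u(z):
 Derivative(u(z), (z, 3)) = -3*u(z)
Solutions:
 u(z) = C3*exp(-3^(1/3)*z) + (C1*sin(3^(5/6)*z/2) + C2*cos(3^(5/6)*z/2))*exp(3^(1/3)*z/2)


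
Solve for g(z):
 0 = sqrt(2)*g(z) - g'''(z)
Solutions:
 g(z) = C3*exp(2^(1/6)*z) + (C1*sin(2^(1/6)*sqrt(3)*z/2) + C2*cos(2^(1/6)*sqrt(3)*z/2))*exp(-2^(1/6)*z/2)


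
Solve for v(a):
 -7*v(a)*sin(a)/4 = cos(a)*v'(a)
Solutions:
 v(a) = C1*cos(a)^(7/4)


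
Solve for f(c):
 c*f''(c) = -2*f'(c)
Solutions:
 f(c) = C1 + C2/c


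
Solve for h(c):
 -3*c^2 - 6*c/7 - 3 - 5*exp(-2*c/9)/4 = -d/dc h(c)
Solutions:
 h(c) = C1 + c^3 + 3*c^2/7 + 3*c - 45*exp(-2*c/9)/8


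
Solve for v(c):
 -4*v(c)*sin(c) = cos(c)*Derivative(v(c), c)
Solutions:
 v(c) = C1*cos(c)^4


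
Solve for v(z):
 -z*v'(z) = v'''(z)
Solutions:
 v(z) = C1 + Integral(C2*airyai(-z) + C3*airybi(-z), z)


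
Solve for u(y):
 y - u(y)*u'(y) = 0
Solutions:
 u(y) = -sqrt(C1 + y^2)
 u(y) = sqrt(C1 + y^2)


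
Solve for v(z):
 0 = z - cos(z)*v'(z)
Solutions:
 v(z) = C1 + Integral(z/cos(z), z)


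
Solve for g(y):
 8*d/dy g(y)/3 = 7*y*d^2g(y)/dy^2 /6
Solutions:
 g(y) = C1 + C2*y^(23/7)


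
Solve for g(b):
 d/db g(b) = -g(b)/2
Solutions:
 g(b) = C1*exp(-b/2)


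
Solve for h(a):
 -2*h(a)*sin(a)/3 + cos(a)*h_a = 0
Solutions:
 h(a) = C1/cos(a)^(2/3)


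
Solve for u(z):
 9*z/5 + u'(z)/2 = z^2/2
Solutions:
 u(z) = C1 + z^3/3 - 9*z^2/5


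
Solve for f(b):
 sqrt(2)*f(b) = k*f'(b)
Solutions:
 f(b) = C1*exp(sqrt(2)*b/k)


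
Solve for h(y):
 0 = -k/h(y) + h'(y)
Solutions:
 h(y) = -sqrt(C1 + 2*k*y)
 h(y) = sqrt(C1 + 2*k*y)


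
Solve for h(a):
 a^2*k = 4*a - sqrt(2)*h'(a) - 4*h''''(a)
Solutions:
 h(a) = C1 + C4*exp(-sqrt(2)*a/2) - sqrt(2)*a^3*k/6 + sqrt(2)*a^2 + (C2*sin(sqrt(6)*a/4) + C3*cos(sqrt(6)*a/4))*exp(sqrt(2)*a/4)


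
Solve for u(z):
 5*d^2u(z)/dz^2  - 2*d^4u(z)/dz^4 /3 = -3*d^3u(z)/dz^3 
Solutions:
 u(z) = C1 + C2*z + C3*exp(z*(9 - sqrt(201))/4) + C4*exp(z*(9 + sqrt(201))/4)


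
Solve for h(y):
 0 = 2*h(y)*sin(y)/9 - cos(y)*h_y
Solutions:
 h(y) = C1/cos(y)^(2/9)


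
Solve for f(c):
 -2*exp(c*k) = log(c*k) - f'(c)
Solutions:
 f(c) = C1 + c*log(c*k) - c + Piecewise((2*exp(c*k)/k, Ne(k, 0)), (2*c, True))


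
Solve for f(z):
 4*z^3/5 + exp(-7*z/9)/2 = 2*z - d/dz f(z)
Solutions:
 f(z) = C1 - z^4/5 + z^2 + 9*exp(-7*z/9)/14


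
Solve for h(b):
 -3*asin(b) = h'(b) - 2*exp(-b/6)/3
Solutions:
 h(b) = C1 - 3*b*asin(b) - 3*sqrt(1 - b^2) - 4*exp(-b/6)


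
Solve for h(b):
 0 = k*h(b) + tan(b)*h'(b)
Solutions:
 h(b) = C1*exp(-k*log(sin(b)))


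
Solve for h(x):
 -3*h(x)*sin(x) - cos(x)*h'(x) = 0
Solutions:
 h(x) = C1*cos(x)^3


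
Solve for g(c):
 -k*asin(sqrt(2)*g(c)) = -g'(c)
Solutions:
 Integral(1/asin(sqrt(2)*_y), (_y, g(c))) = C1 + c*k


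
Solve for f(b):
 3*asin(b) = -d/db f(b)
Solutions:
 f(b) = C1 - 3*b*asin(b) - 3*sqrt(1 - b^2)


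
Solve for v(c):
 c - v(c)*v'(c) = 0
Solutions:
 v(c) = -sqrt(C1 + c^2)
 v(c) = sqrt(C1 + c^2)


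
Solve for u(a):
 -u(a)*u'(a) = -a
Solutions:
 u(a) = -sqrt(C1 + a^2)
 u(a) = sqrt(C1 + a^2)


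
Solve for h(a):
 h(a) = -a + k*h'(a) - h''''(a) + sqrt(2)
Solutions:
 h(a) = C1*exp(a*(-sqrt(6)*sqrt(12^(1/3)*(9*k^2 + sqrt(3)*sqrt(27*k^4 - 256))^(1/3) + 8*18^(1/3)/(9*k^2 + sqrt(3)*sqrt(27*k^4 - 256))^(1/3)) + 6*sqrt(-2*sqrt(6)*k/sqrt(12^(1/3)*(9*k^2 + sqrt(3)*sqrt(27*k^4 - 256))^(1/3) + 8*18^(1/3)/(9*k^2 + sqrt(3)*sqrt(27*k^4 - 256))^(1/3)) - 12^(1/3)*(9*k^2 + sqrt(3)*sqrt(27*k^4 - 256))^(1/3)/6 - 4*18^(1/3)/(3*(9*k^2 + sqrt(3)*sqrt(27*k^4 - 256))^(1/3))))/12) + C2*exp(-a*(sqrt(6)*sqrt(12^(1/3)*(9*k^2 + sqrt(3)*sqrt(27*k^4 - 256))^(1/3) + 8*18^(1/3)/(9*k^2 + sqrt(3)*sqrt(27*k^4 - 256))^(1/3)) + 6*sqrt(-2*sqrt(6)*k/sqrt(12^(1/3)*(9*k^2 + sqrt(3)*sqrt(27*k^4 - 256))^(1/3) + 8*18^(1/3)/(9*k^2 + sqrt(3)*sqrt(27*k^4 - 256))^(1/3)) - 12^(1/3)*(9*k^2 + sqrt(3)*sqrt(27*k^4 - 256))^(1/3)/6 - 4*18^(1/3)/(3*(9*k^2 + sqrt(3)*sqrt(27*k^4 - 256))^(1/3))))/12) + C3*exp(a*(sqrt(6)*sqrt(12^(1/3)*(9*k^2 + sqrt(3)*sqrt(27*k^4 - 256))^(1/3) + 8*18^(1/3)/(9*k^2 + sqrt(3)*sqrt(27*k^4 - 256))^(1/3)) - 6*sqrt(2*sqrt(6)*k/sqrt(12^(1/3)*(9*k^2 + sqrt(3)*sqrt(27*k^4 - 256))^(1/3) + 8*18^(1/3)/(9*k^2 + sqrt(3)*sqrt(27*k^4 - 256))^(1/3)) - 12^(1/3)*(9*k^2 + sqrt(3)*sqrt(27*k^4 - 256))^(1/3)/6 - 4*18^(1/3)/(3*(9*k^2 + sqrt(3)*sqrt(27*k^4 - 256))^(1/3))))/12) + C4*exp(a*(sqrt(6)*sqrt(12^(1/3)*(9*k^2 + sqrt(3)*sqrt(27*k^4 - 256))^(1/3) + 8*18^(1/3)/(9*k^2 + sqrt(3)*sqrt(27*k^4 - 256))^(1/3)) + 6*sqrt(2*sqrt(6)*k/sqrt(12^(1/3)*(9*k^2 + sqrt(3)*sqrt(27*k^4 - 256))^(1/3) + 8*18^(1/3)/(9*k^2 + sqrt(3)*sqrt(27*k^4 - 256))^(1/3)) - 12^(1/3)*(9*k^2 + sqrt(3)*sqrt(27*k^4 - 256))^(1/3)/6 - 4*18^(1/3)/(3*(9*k^2 + sqrt(3)*sqrt(27*k^4 - 256))^(1/3))))/12) - a - k + sqrt(2)


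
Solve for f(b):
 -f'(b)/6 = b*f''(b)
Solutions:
 f(b) = C1 + C2*b^(5/6)


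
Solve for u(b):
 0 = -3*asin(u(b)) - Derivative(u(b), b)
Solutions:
 Integral(1/asin(_y), (_y, u(b))) = C1 - 3*b


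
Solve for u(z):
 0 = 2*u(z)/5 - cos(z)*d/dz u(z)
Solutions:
 u(z) = C1*(sin(z) + 1)^(1/5)/(sin(z) - 1)^(1/5)


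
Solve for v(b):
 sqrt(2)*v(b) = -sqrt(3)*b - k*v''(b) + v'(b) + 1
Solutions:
 v(b) = C1*exp(b*(1 - sqrt(-4*sqrt(2)*k + 1))/(2*k)) + C2*exp(b*(sqrt(-4*sqrt(2)*k + 1) + 1)/(2*k)) - sqrt(6)*b/2 - sqrt(3)/2 + sqrt(2)/2


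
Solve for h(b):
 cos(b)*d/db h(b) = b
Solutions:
 h(b) = C1 + Integral(b/cos(b), b)


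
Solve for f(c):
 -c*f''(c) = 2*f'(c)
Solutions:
 f(c) = C1 + C2/c


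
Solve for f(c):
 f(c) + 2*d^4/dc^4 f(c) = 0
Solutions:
 f(c) = (C1*sin(2^(1/4)*c/2) + C2*cos(2^(1/4)*c/2))*exp(-2^(1/4)*c/2) + (C3*sin(2^(1/4)*c/2) + C4*cos(2^(1/4)*c/2))*exp(2^(1/4)*c/2)


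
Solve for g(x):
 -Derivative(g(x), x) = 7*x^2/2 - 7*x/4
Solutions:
 g(x) = C1 - 7*x^3/6 + 7*x^2/8


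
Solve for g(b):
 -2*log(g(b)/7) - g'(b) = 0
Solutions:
 -Integral(1/(-log(_y) + log(7)), (_y, g(b)))/2 = C1 - b


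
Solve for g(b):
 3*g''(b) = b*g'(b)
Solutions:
 g(b) = C1 + C2*erfi(sqrt(6)*b/6)


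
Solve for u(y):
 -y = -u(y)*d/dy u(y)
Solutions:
 u(y) = -sqrt(C1 + y^2)
 u(y) = sqrt(C1 + y^2)


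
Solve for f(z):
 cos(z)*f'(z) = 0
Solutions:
 f(z) = C1


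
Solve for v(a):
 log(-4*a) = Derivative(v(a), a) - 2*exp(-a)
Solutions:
 v(a) = C1 + a*log(-a) + a*(-1 + 2*log(2)) - 2*exp(-a)


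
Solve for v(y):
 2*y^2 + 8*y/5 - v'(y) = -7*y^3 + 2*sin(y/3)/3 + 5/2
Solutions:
 v(y) = C1 + 7*y^4/4 + 2*y^3/3 + 4*y^2/5 - 5*y/2 + 2*cos(y/3)


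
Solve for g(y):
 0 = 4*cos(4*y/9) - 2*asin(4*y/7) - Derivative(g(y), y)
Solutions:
 g(y) = C1 - 2*y*asin(4*y/7) - sqrt(49 - 16*y^2)/2 + 9*sin(4*y/9)


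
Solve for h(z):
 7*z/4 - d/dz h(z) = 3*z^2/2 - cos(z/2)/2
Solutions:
 h(z) = C1 - z^3/2 + 7*z^2/8 + sin(z/2)


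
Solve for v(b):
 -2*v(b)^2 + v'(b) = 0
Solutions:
 v(b) = -1/(C1 + 2*b)


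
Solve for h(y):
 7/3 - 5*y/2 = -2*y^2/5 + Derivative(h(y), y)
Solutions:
 h(y) = C1 + 2*y^3/15 - 5*y^2/4 + 7*y/3


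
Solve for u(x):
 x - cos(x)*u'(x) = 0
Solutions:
 u(x) = C1 + Integral(x/cos(x), x)


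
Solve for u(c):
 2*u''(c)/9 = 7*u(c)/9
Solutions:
 u(c) = C1*exp(-sqrt(14)*c/2) + C2*exp(sqrt(14)*c/2)


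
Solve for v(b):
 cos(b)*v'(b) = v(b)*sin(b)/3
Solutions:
 v(b) = C1/cos(b)^(1/3)


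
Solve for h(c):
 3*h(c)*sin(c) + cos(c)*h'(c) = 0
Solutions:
 h(c) = C1*cos(c)^3


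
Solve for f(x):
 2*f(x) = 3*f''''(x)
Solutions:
 f(x) = C1*exp(-2^(1/4)*3^(3/4)*x/3) + C2*exp(2^(1/4)*3^(3/4)*x/3) + C3*sin(2^(1/4)*3^(3/4)*x/3) + C4*cos(2^(1/4)*3^(3/4)*x/3)


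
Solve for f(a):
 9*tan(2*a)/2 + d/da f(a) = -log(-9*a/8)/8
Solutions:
 f(a) = C1 - a*log(-a)/8 - a*log(3)/4 + a/8 + 3*a*log(2)/8 + 9*log(cos(2*a))/4


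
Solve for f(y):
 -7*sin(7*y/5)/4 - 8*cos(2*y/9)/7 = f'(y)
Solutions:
 f(y) = C1 - 36*sin(2*y/9)/7 + 5*cos(7*y/5)/4


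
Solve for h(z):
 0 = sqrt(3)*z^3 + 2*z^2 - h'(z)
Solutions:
 h(z) = C1 + sqrt(3)*z^4/4 + 2*z^3/3


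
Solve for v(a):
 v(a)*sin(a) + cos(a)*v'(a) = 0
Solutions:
 v(a) = C1*cos(a)


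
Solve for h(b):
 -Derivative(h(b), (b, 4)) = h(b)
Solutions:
 h(b) = (C1*sin(sqrt(2)*b/2) + C2*cos(sqrt(2)*b/2))*exp(-sqrt(2)*b/2) + (C3*sin(sqrt(2)*b/2) + C4*cos(sqrt(2)*b/2))*exp(sqrt(2)*b/2)


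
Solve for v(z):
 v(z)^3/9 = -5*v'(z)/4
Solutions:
 v(z) = -3*sqrt(10)*sqrt(-1/(C1 - 4*z))/2
 v(z) = 3*sqrt(10)*sqrt(-1/(C1 - 4*z))/2


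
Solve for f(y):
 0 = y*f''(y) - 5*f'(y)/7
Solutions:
 f(y) = C1 + C2*y^(12/7)


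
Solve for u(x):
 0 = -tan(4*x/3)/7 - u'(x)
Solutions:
 u(x) = C1 + 3*log(cos(4*x/3))/28


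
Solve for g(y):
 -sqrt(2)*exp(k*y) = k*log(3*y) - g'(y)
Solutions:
 g(y) = C1 + k*y*log(y) + k*y*(-1 + log(3)) + Piecewise((sqrt(2)*exp(k*y)/k, Ne(k, 0)), (sqrt(2)*y, True))


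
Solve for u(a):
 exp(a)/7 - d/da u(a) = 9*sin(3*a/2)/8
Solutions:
 u(a) = C1 + exp(a)/7 + 3*cos(3*a/2)/4


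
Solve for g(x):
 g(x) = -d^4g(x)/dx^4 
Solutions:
 g(x) = (C1*sin(sqrt(2)*x/2) + C2*cos(sqrt(2)*x/2))*exp(-sqrt(2)*x/2) + (C3*sin(sqrt(2)*x/2) + C4*cos(sqrt(2)*x/2))*exp(sqrt(2)*x/2)


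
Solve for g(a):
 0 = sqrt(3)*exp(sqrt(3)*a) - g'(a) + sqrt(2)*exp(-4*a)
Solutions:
 g(a) = C1 + exp(sqrt(3)*a) - sqrt(2)*exp(-4*a)/4


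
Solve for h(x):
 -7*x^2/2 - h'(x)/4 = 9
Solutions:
 h(x) = C1 - 14*x^3/3 - 36*x


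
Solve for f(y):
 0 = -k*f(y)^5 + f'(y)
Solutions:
 f(y) = -(-1/(C1 + 4*k*y))^(1/4)
 f(y) = (-1/(C1 + 4*k*y))^(1/4)
 f(y) = -I*(-1/(C1 + 4*k*y))^(1/4)
 f(y) = I*(-1/(C1 + 4*k*y))^(1/4)


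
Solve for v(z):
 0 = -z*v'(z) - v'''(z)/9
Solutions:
 v(z) = C1 + Integral(C2*airyai(-3^(2/3)*z) + C3*airybi(-3^(2/3)*z), z)


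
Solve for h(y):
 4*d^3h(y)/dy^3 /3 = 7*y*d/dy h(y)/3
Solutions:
 h(y) = C1 + Integral(C2*airyai(14^(1/3)*y/2) + C3*airybi(14^(1/3)*y/2), y)


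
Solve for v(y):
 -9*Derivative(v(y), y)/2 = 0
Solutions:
 v(y) = C1


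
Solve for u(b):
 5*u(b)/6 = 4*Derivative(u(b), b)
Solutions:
 u(b) = C1*exp(5*b/24)


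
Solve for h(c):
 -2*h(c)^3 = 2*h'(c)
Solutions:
 h(c) = -sqrt(2)*sqrt(-1/(C1 - c))/2
 h(c) = sqrt(2)*sqrt(-1/(C1 - c))/2


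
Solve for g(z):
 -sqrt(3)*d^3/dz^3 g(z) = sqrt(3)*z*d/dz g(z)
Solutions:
 g(z) = C1 + Integral(C2*airyai(-z) + C3*airybi(-z), z)


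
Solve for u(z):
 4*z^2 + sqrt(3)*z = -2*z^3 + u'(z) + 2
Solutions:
 u(z) = C1 + z^4/2 + 4*z^3/3 + sqrt(3)*z^2/2 - 2*z


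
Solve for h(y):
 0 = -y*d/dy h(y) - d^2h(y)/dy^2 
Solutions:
 h(y) = C1 + C2*erf(sqrt(2)*y/2)


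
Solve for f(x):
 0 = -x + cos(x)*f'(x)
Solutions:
 f(x) = C1 + Integral(x/cos(x), x)


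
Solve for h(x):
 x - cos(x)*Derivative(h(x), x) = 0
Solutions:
 h(x) = C1 + Integral(x/cos(x), x)


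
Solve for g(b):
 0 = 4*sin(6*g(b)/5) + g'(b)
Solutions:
 4*b + 5*log(cos(6*g(b)/5) - 1)/12 - 5*log(cos(6*g(b)/5) + 1)/12 = C1


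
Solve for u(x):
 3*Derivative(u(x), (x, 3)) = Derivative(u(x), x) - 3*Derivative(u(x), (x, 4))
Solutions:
 u(x) = C1 + C2*exp(-x*(2*2^(1/3)/(3*sqrt(5) + 7)^(1/3) + 2^(2/3)*(3*sqrt(5) + 7)^(1/3) + 4)/12)*sin(2^(1/3)*sqrt(3)*x*(-2^(1/3)*(3*sqrt(5) + 7)^(1/3) + 2/(3*sqrt(5) + 7)^(1/3))/12) + C3*exp(-x*(2*2^(1/3)/(3*sqrt(5) + 7)^(1/3) + 2^(2/3)*(3*sqrt(5) + 7)^(1/3) + 4)/12)*cos(2^(1/3)*sqrt(3)*x*(-2^(1/3)*(3*sqrt(5) + 7)^(1/3) + 2/(3*sqrt(5) + 7)^(1/3))/12) + C4*exp(x*(-2 + 2*2^(1/3)/(3*sqrt(5) + 7)^(1/3) + 2^(2/3)*(3*sqrt(5) + 7)^(1/3))/6)


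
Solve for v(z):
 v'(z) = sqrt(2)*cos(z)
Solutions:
 v(z) = C1 + sqrt(2)*sin(z)


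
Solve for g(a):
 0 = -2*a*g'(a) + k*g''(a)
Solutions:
 g(a) = C1 + C2*erf(a*sqrt(-1/k))/sqrt(-1/k)


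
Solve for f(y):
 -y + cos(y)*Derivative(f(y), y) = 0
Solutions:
 f(y) = C1 + Integral(y/cos(y), y)


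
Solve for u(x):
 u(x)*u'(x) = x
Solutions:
 u(x) = -sqrt(C1 + x^2)
 u(x) = sqrt(C1 + x^2)


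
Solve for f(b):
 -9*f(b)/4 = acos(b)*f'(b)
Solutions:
 f(b) = C1*exp(-9*Integral(1/acos(b), b)/4)


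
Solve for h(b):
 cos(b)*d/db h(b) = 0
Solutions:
 h(b) = C1


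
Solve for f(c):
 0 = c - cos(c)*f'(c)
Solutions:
 f(c) = C1 + Integral(c/cos(c), c)


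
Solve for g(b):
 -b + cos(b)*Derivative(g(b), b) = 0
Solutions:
 g(b) = C1 + Integral(b/cos(b), b)


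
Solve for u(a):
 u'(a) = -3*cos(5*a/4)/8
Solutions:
 u(a) = C1 - 3*sin(5*a/4)/10


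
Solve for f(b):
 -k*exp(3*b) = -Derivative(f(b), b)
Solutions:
 f(b) = C1 + k*exp(3*b)/3


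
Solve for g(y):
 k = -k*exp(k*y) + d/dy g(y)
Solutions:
 g(y) = C1 + k*y + exp(k*y)


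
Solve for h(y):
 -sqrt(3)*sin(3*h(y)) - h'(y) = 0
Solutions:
 h(y) = -acos((-C1 - exp(6*sqrt(3)*y))/(C1 - exp(6*sqrt(3)*y)))/3 + 2*pi/3
 h(y) = acos((-C1 - exp(6*sqrt(3)*y))/(C1 - exp(6*sqrt(3)*y)))/3


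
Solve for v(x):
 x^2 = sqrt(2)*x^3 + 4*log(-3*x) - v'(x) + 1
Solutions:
 v(x) = C1 + sqrt(2)*x^4/4 - x^3/3 + 4*x*log(-x) + x*(-3 + 4*log(3))


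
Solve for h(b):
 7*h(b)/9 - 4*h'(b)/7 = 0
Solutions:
 h(b) = C1*exp(49*b/36)


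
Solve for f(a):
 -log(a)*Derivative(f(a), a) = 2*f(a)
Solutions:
 f(a) = C1*exp(-2*li(a))


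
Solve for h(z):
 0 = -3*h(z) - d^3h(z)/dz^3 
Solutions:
 h(z) = C3*exp(-3^(1/3)*z) + (C1*sin(3^(5/6)*z/2) + C2*cos(3^(5/6)*z/2))*exp(3^(1/3)*z/2)


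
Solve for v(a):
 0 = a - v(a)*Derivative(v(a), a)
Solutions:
 v(a) = -sqrt(C1 + a^2)
 v(a) = sqrt(C1 + a^2)


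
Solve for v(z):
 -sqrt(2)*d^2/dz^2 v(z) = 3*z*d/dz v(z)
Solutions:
 v(z) = C1 + C2*erf(2^(1/4)*sqrt(3)*z/2)


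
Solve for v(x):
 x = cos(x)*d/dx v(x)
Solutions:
 v(x) = C1 + Integral(x/cos(x), x)


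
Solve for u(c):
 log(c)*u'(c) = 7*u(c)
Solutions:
 u(c) = C1*exp(7*li(c))


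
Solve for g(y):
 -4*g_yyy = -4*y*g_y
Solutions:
 g(y) = C1 + Integral(C2*airyai(y) + C3*airybi(y), y)


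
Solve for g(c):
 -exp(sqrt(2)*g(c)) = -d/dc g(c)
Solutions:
 g(c) = sqrt(2)*(2*log(-1/(C1 + c)) - log(2))/4


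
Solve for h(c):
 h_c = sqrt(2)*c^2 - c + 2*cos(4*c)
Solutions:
 h(c) = C1 + sqrt(2)*c^3/3 - c^2/2 + sin(4*c)/2


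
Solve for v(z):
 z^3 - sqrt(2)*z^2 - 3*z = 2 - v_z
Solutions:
 v(z) = C1 - z^4/4 + sqrt(2)*z^3/3 + 3*z^2/2 + 2*z


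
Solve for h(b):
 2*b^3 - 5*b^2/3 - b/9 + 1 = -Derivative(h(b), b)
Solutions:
 h(b) = C1 - b^4/2 + 5*b^3/9 + b^2/18 - b


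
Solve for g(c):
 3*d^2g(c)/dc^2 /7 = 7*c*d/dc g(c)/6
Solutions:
 g(c) = C1 + C2*erfi(7*c/6)


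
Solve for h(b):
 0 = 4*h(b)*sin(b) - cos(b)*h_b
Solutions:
 h(b) = C1/cos(b)^4


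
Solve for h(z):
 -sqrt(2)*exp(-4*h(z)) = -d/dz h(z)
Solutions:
 h(z) = log(-I*(C1 + 4*sqrt(2)*z)^(1/4))
 h(z) = log(I*(C1 + 4*sqrt(2)*z)^(1/4))
 h(z) = log(-(C1 + 4*sqrt(2)*z)^(1/4))
 h(z) = log(C1 + 4*sqrt(2)*z)/4


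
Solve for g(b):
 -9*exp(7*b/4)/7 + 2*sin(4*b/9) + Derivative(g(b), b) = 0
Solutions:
 g(b) = C1 + 36*exp(7*b/4)/49 + 9*cos(4*b/9)/2


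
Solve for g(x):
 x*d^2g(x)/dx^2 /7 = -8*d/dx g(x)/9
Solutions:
 g(x) = C1 + C2/x^(47/9)


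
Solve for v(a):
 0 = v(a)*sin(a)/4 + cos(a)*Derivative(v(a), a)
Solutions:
 v(a) = C1*cos(a)^(1/4)


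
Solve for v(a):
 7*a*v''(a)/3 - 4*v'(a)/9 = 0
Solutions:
 v(a) = C1 + C2*a^(25/21)


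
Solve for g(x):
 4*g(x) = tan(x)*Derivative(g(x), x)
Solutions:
 g(x) = C1*sin(x)^4


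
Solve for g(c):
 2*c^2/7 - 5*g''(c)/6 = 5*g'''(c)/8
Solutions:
 g(c) = C1 + C2*c + C3*exp(-4*c/3) + c^4/35 - 3*c^3/35 + 27*c^2/140


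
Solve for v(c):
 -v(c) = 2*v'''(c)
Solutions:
 v(c) = C3*exp(-2^(2/3)*c/2) + (C1*sin(2^(2/3)*sqrt(3)*c/4) + C2*cos(2^(2/3)*sqrt(3)*c/4))*exp(2^(2/3)*c/4)


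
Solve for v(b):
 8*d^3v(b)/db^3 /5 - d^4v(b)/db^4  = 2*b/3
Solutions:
 v(b) = C1 + C2*b + C3*b^2 + C4*exp(8*b/5) + 5*b^4/288 + 25*b^3/576


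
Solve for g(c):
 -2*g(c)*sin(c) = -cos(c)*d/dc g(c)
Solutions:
 g(c) = C1/cos(c)^2


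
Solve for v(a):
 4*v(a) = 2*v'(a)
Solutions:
 v(a) = C1*exp(2*a)


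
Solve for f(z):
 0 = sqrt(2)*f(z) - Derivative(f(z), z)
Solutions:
 f(z) = C1*exp(sqrt(2)*z)


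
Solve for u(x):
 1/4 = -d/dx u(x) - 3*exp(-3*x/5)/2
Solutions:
 u(x) = C1 - x/4 + 5*exp(-3*x/5)/2


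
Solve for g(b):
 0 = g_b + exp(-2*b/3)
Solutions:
 g(b) = C1 + 3*exp(-2*b/3)/2


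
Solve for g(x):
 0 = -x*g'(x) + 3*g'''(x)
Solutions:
 g(x) = C1 + Integral(C2*airyai(3^(2/3)*x/3) + C3*airybi(3^(2/3)*x/3), x)


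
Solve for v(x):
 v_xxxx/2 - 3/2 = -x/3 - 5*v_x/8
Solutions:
 v(x) = C1 + C4*exp(-10^(1/3)*x/2) - 4*x^2/15 + 12*x/5 + (C2*sin(10^(1/3)*sqrt(3)*x/4) + C3*cos(10^(1/3)*sqrt(3)*x/4))*exp(10^(1/3)*x/4)


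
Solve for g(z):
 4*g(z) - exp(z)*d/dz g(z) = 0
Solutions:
 g(z) = C1*exp(-4*exp(-z))


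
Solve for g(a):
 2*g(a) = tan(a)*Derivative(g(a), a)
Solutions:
 g(a) = C1*sin(a)^2


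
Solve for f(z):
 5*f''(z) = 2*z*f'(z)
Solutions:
 f(z) = C1 + C2*erfi(sqrt(5)*z/5)


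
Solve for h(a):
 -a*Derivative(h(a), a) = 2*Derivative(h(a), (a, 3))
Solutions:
 h(a) = C1 + Integral(C2*airyai(-2^(2/3)*a/2) + C3*airybi(-2^(2/3)*a/2), a)


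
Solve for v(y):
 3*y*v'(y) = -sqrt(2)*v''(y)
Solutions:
 v(y) = C1 + C2*erf(2^(1/4)*sqrt(3)*y/2)


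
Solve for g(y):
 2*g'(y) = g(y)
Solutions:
 g(y) = C1*exp(y/2)


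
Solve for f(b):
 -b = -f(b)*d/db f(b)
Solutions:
 f(b) = -sqrt(C1 + b^2)
 f(b) = sqrt(C1 + b^2)


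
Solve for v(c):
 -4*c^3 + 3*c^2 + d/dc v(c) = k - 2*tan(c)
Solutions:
 v(c) = C1 + c^4 - c^3 + c*k + 2*log(cos(c))


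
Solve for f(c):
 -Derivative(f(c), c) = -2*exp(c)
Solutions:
 f(c) = C1 + 2*exp(c)


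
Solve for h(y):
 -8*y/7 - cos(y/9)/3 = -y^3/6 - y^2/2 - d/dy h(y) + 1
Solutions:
 h(y) = C1 - y^4/24 - y^3/6 + 4*y^2/7 + y + 3*sin(y/9)


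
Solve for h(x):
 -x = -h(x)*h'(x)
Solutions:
 h(x) = -sqrt(C1 + x^2)
 h(x) = sqrt(C1 + x^2)


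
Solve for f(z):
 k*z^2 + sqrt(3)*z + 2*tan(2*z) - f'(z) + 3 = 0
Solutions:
 f(z) = C1 + k*z^3/3 + sqrt(3)*z^2/2 + 3*z - log(cos(2*z))


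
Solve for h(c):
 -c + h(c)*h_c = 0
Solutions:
 h(c) = -sqrt(C1 + c^2)
 h(c) = sqrt(C1 + c^2)


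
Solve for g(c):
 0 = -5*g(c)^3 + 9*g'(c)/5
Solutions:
 g(c) = -3*sqrt(2)*sqrt(-1/(C1 + 25*c))/2
 g(c) = 3*sqrt(2)*sqrt(-1/(C1 + 25*c))/2


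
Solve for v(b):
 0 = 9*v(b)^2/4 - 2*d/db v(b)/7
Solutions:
 v(b) = -8/(C1 + 63*b)


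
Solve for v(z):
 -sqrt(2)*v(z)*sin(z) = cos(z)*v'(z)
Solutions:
 v(z) = C1*cos(z)^(sqrt(2))


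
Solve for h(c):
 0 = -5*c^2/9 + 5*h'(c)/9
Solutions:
 h(c) = C1 + c^3/3


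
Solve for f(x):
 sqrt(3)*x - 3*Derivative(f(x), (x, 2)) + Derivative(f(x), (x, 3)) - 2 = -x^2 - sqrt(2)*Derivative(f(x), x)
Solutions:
 f(x) = C1 + C2*exp(x*(3 - sqrt(9 - 4*sqrt(2)))/2) + C3*exp(x*(sqrt(9 - 4*sqrt(2)) + 3)/2) - sqrt(2)*x^3/6 - 3*x^2/2 - sqrt(6)*x^2/4 - 7*sqrt(2)*x/2 - 3*sqrt(3)*x/2 + x


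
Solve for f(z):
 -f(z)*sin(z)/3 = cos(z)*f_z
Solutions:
 f(z) = C1*cos(z)^(1/3)


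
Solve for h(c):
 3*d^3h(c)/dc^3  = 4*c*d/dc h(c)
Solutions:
 h(c) = C1 + Integral(C2*airyai(6^(2/3)*c/3) + C3*airybi(6^(2/3)*c/3), c)


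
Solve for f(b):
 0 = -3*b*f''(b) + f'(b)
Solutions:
 f(b) = C1 + C2*b^(4/3)


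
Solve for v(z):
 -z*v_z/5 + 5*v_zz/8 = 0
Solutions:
 v(z) = C1 + C2*erfi(2*z/5)


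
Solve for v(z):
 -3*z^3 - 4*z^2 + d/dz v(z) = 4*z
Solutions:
 v(z) = C1 + 3*z^4/4 + 4*z^3/3 + 2*z^2


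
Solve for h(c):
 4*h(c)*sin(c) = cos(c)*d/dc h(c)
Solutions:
 h(c) = C1/cos(c)^4


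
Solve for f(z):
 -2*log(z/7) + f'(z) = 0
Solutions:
 f(z) = C1 + 2*z*log(z) - z*log(49) - 2*z


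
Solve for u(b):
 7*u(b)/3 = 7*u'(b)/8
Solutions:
 u(b) = C1*exp(8*b/3)


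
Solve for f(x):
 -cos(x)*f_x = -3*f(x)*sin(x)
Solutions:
 f(x) = C1/cos(x)^3


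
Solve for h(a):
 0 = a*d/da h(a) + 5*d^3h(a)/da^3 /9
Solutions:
 h(a) = C1 + Integral(C2*airyai(-15^(2/3)*a/5) + C3*airybi(-15^(2/3)*a/5), a)


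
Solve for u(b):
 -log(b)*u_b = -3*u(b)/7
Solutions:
 u(b) = C1*exp(3*li(b)/7)


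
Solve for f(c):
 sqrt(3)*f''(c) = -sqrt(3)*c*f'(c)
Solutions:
 f(c) = C1 + C2*erf(sqrt(2)*c/2)


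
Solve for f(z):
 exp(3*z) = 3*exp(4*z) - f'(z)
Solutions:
 f(z) = C1 + 3*exp(4*z)/4 - exp(3*z)/3


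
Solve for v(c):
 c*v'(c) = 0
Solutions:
 v(c) = C1


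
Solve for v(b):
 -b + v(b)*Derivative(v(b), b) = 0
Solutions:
 v(b) = -sqrt(C1 + b^2)
 v(b) = sqrt(C1 + b^2)


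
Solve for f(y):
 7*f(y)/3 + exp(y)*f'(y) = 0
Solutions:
 f(y) = C1*exp(7*exp(-y)/3)


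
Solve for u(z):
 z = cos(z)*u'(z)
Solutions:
 u(z) = C1 + Integral(z/cos(z), z)


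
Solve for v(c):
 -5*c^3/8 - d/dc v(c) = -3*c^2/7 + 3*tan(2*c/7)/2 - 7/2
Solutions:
 v(c) = C1 - 5*c^4/32 + c^3/7 + 7*c/2 + 21*log(cos(2*c/7))/4


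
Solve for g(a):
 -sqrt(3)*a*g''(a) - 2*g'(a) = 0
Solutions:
 g(a) = C1 + C2*a^(1 - 2*sqrt(3)/3)


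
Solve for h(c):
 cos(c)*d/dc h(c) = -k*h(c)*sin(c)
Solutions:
 h(c) = C1*exp(k*log(cos(c)))


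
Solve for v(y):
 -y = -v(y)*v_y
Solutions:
 v(y) = -sqrt(C1 + y^2)
 v(y) = sqrt(C1 + y^2)


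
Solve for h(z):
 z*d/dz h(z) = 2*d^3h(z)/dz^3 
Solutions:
 h(z) = C1 + Integral(C2*airyai(2^(2/3)*z/2) + C3*airybi(2^(2/3)*z/2), z)


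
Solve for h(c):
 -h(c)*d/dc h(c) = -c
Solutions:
 h(c) = -sqrt(C1 + c^2)
 h(c) = sqrt(C1 + c^2)


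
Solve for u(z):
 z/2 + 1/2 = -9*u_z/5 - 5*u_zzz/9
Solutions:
 u(z) = C1 + C2*sin(9*z/5) + C3*cos(9*z/5) - 5*z^2/36 - 5*z/18


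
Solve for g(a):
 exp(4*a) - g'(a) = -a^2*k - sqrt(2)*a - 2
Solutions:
 g(a) = C1 + a^3*k/3 + sqrt(2)*a^2/2 + 2*a + exp(4*a)/4


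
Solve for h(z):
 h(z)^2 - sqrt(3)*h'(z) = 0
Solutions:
 h(z) = -3/(C1 + sqrt(3)*z)


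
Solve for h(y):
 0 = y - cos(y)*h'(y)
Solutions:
 h(y) = C1 + Integral(y/cos(y), y)


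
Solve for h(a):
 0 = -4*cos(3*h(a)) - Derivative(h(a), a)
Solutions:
 h(a) = -asin((C1 + exp(24*a))/(C1 - exp(24*a)))/3 + pi/3
 h(a) = asin((C1 + exp(24*a))/(C1 - exp(24*a)))/3


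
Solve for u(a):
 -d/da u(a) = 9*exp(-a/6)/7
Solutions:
 u(a) = C1 + 54*exp(-a/6)/7


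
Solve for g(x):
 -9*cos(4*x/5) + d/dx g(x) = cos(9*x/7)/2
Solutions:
 g(x) = C1 + 45*sin(4*x/5)/4 + 7*sin(9*x/7)/18


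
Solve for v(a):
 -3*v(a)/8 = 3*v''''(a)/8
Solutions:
 v(a) = (C1*sin(sqrt(2)*a/2) + C2*cos(sqrt(2)*a/2))*exp(-sqrt(2)*a/2) + (C3*sin(sqrt(2)*a/2) + C4*cos(sqrt(2)*a/2))*exp(sqrt(2)*a/2)


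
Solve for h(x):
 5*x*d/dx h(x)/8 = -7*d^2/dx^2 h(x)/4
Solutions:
 h(x) = C1 + C2*erf(sqrt(35)*x/14)


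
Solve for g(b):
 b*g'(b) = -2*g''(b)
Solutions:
 g(b) = C1 + C2*erf(b/2)


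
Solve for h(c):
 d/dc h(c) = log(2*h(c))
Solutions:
 -Integral(1/(log(_y) + log(2)), (_y, h(c))) = C1 - c


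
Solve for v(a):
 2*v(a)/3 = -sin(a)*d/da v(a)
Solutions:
 v(a) = C1*(cos(a) + 1)^(1/3)/(cos(a) - 1)^(1/3)


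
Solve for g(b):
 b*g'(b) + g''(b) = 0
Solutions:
 g(b) = C1 + C2*erf(sqrt(2)*b/2)


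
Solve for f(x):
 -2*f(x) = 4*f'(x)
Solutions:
 f(x) = C1*exp(-x/2)


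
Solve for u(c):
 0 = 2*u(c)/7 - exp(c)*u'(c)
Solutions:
 u(c) = C1*exp(-2*exp(-c)/7)


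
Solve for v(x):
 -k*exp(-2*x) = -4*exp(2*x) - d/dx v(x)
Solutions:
 v(x) = C1 - k*exp(-2*x)/2 - 2*exp(2*x)


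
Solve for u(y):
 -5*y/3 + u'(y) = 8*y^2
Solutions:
 u(y) = C1 + 8*y^3/3 + 5*y^2/6


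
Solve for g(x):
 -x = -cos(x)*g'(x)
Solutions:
 g(x) = C1 + Integral(x/cos(x), x)


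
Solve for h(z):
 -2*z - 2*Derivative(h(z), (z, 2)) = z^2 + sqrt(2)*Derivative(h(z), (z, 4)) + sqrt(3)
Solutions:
 h(z) = C1 + C2*z + C3*sin(2^(1/4)*z) + C4*cos(2^(1/4)*z) - z^4/24 - z^3/6 + z^2*(-sqrt(3) + sqrt(2))/4


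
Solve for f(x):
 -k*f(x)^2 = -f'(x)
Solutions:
 f(x) = -1/(C1 + k*x)


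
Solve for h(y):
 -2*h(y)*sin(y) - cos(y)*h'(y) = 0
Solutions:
 h(y) = C1*cos(y)^2


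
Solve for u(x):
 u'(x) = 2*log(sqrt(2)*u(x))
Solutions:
 -Integral(1/(2*log(_y) + log(2)), (_y, u(x))) = C1 - x


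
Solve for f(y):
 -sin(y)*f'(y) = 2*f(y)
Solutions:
 f(y) = C1*(cos(y) + 1)/(cos(y) - 1)


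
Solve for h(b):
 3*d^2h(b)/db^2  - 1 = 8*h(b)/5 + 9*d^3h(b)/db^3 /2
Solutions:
 h(b) = C1*exp(b*(5*5^(1/3)/(9*sqrt(71) + 76)^(1/3) + 10 + 5^(2/3)*(9*sqrt(71) + 76)^(1/3))/45)*sin(sqrt(3)*5^(1/3)*b*(-5^(1/3)*(9*sqrt(71) + 76)^(1/3) + 5/(9*sqrt(71) + 76)^(1/3))/45) + C2*exp(b*(5*5^(1/3)/(9*sqrt(71) + 76)^(1/3) + 10 + 5^(2/3)*(9*sqrt(71) + 76)^(1/3))/45)*cos(sqrt(3)*5^(1/3)*b*(-5^(1/3)*(9*sqrt(71) + 76)^(1/3) + 5/(9*sqrt(71) + 76)^(1/3))/45) + C3*exp(2*b*(-5^(2/3)*(9*sqrt(71) + 76)^(1/3) - 5*5^(1/3)/(9*sqrt(71) + 76)^(1/3) + 5)/45) - 5/8


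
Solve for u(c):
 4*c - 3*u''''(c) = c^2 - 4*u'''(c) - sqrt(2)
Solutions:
 u(c) = C1 + C2*c + C3*c^2 + C4*exp(4*c/3) + c^5/240 - 5*c^4/192 + c^3*(-15 - 8*sqrt(2))/192


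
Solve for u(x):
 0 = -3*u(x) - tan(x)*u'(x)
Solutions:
 u(x) = C1/sin(x)^3


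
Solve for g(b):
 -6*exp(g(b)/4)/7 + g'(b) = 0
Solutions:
 g(b) = 4*log(-1/(C1 + 6*b)) + 4*log(28)


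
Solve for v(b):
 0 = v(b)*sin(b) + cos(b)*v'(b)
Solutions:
 v(b) = C1*cos(b)


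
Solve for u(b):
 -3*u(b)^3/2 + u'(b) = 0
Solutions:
 u(b) = -sqrt(-1/(C1 + 3*b))
 u(b) = sqrt(-1/(C1 + 3*b))


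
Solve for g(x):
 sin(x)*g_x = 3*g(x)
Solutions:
 g(x) = C1*(cos(x) - 1)^(3/2)/(cos(x) + 1)^(3/2)


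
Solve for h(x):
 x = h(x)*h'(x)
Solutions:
 h(x) = -sqrt(C1 + x^2)
 h(x) = sqrt(C1 + x^2)


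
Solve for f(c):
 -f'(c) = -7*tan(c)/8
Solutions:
 f(c) = C1 - 7*log(cos(c))/8


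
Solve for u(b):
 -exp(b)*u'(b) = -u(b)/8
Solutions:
 u(b) = C1*exp(-exp(-b)/8)


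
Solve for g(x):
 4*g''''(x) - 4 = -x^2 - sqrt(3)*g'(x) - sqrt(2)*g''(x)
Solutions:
 g(x) = C1 + C2*exp(x*(-sqrt(6)/(9 + sqrt(2*sqrt(2) + 81))^(1/3) + sqrt(3)*(9 + sqrt(2*sqrt(2) + 81))^(1/3))/12)*sin(x*(sqrt(2)/(9 + sqrt(2*sqrt(2) + 81))^(1/3) + (9 + sqrt(2*sqrt(2) + 81))^(1/3))/4) + C3*exp(x*(-sqrt(6)/(9 + sqrt(2*sqrt(2) + 81))^(1/3) + sqrt(3)*(9 + sqrt(2*sqrt(2) + 81))^(1/3))/12)*cos(x*(sqrt(2)/(9 + sqrt(2*sqrt(2) + 81))^(1/3) + (9 + sqrt(2*sqrt(2) + 81))^(1/3))/4) + C4*exp(-x*(-sqrt(6)/(9 + sqrt(2*sqrt(2) + 81))^(1/3) + sqrt(3)*(9 + sqrt(2*sqrt(2) + 81))^(1/3))/6) - sqrt(3)*x^3/9 + sqrt(2)*x^2/3 + 8*sqrt(3)*x/9


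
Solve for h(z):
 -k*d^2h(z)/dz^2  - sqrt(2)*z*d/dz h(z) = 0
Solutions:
 h(z) = C1 + C2*sqrt(k)*erf(2^(3/4)*z*sqrt(1/k)/2)


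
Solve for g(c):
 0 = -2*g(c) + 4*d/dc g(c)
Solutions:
 g(c) = C1*exp(c/2)


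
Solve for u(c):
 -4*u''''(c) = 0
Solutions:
 u(c) = C1 + C2*c + C3*c^2 + C4*c^3


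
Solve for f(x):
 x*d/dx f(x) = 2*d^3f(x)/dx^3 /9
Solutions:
 f(x) = C1 + Integral(C2*airyai(6^(2/3)*x/2) + C3*airybi(6^(2/3)*x/2), x)


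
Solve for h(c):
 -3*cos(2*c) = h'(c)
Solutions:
 h(c) = C1 - 3*sin(2*c)/2


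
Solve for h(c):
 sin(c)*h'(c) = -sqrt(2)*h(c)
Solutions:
 h(c) = C1*(cos(c) + 1)^(sqrt(2)/2)/(cos(c) - 1)^(sqrt(2)/2)


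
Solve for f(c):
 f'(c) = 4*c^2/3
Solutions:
 f(c) = C1 + 4*c^3/9


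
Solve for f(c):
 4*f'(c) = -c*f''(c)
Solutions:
 f(c) = C1 + C2/c^3


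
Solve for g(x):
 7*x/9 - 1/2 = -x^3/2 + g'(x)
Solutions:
 g(x) = C1 + x^4/8 + 7*x^2/18 - x/2


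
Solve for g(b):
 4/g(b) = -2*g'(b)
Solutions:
 g(b) = -sqrt(C1 - 4*b)
 g(b) = sqrt(C1 - 4*b)


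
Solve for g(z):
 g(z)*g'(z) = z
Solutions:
 g(z) = -sqrt(C1 + z^2)
 g(z) = sqrt(C1 + z^2)


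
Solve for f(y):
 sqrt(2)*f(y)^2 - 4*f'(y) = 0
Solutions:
 f(y) = -4/(C1 + sqrt(2)*y)


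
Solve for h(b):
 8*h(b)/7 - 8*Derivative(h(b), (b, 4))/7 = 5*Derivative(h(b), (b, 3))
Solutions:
 h(b) = C1*exp(b*(-105 + sqrt(3)*sqrt(-4096*18^(1/3)/(-11025 + sqrt(124696353))^(1/3) + 32*12^(1/3)*(-11025 + sqrt(124696353))^(1/3) + 3675))/96)*sin(sqrt(6)*b*sqrt(-3675 - 2048*18^(1/3)/(-11025 + sqrt(124696353))^(1/3) + 16*12^(1/3)*(-11025 + sqrt(124696353))^(1/3) + 128625*sqrt(3)/sqrt(-4096*18^(1/3)/(-11025 + sqrt(124696353))^(1/3) + 32*12^(1/3)*(-11025 + sqrt(124696353))^(1/3) + 3675))/96) + C2*exp(b*(-105 + sqrt(3)*sqrt(-4096*18^(1/3)/(-11025 + sqrt(124696353))^(1/3) + 32*12^(1/3)*(-11025 + sqrt(124696353))^(1/3) + 3675))/96)*cos(sqrt(6)*b*sqrt(-3675 - 2048*18^(1/3)/(-11025 + sqrt(124696353))^(1/3) + 16*12^(1/3)*(-11025 + sqrt(124696353))^(1/3) + 128625*sqrt(3)/sqrt(-4096*18^(1/3)/(-11025 + sqrt(124696353))^(1/3) + 32*12^(1/3)*(-11025 + sqrt(124696353))^(1/3) + 3675))/96) + C3*exp(b*(-105 - sqrt(3)*sqrt(-4096*18^(1/3)/(-11025 + sqrt(124696353))^(1/3) + 32*12^(1/3)*(-11025 + sqrt(124696353))^(1/3) + 3675) + sqrt(6)*sqrt(-16*12^(1/3)*(-11025 + sqrt(124696353))^(1/3) + 2048*18^(1/3)/(-11025 + sqrt(124696353))^(1/3) + 3675 + 128625*sqrt(3)/sqrt(-4096*18^(1/3)/(-11025 + sqrt(124696353))^(1/3) + 32*12^(1/3)*(-11025 + sqrt(124696353))^(1/3) + 3675)))/96) + C4*exp(-b*(sqrt(3)*sqrt(-4096*18^(1/3)/(-11025 + sqrt(124696353))^(1/3) + 32*12^(1/3)*(-11025 + sqrt(124696353))^(1/3) + 3675) + 105 + sqrt(6)*sqrt(-16*12^(1/3)*(-11025 + sqrt(124696353))^(1/3) + 2048*18^(1/3)/(-11025 + sqrt(124696353))^(1/3) + 3675 + 128625*sqrt(3)/sqrt(-4096*18^(1/3)/(-11025 + sqrt(124696353))^(1/3) + 32*12^(1/3)*(-11025 + sqrt(124696353))^(1/3) + 3675)))/96)


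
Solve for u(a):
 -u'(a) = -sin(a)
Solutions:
 u(a) = C1 - cos(a)


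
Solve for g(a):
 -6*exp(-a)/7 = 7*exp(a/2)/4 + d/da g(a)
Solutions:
 g(a) = C1 - 7*exp(a/2)/2 + 6*exp(-a)/7


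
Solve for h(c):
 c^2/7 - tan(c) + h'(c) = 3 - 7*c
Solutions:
 h(c) = C1 - c^3/21 - 7*c^2/2 + 3*c - log(cos(c))


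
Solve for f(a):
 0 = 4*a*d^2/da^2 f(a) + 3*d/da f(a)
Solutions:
 f(a) = C1 + C2*a^(1/4)


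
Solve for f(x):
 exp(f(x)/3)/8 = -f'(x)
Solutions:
 f(x) = 3*log(1/(C1 + x)) + 3*log(24)


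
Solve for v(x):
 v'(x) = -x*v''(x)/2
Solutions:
 v(x) = C1 + C2/x


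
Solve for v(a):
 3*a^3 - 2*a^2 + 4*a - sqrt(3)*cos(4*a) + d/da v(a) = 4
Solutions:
 v(a) = C1 - 3*a^4/4 + 2*a^3/3 - 2*a^2 + 4*a + sqrt(3)*sin(4*a)/4


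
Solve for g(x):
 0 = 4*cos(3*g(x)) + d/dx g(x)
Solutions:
 g(x) = -asin((C1 + exp(24*x))/(C1 - exp(24*x)))/3 + pi/3
 g(x) = asin((C1 + exp(24*x))/(C1 - exp(24*x)))/3


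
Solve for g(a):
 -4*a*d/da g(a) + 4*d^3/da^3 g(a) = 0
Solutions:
 g(a) = C1 + Integral(C2*airyai(a) + C3*airybi(a), a)


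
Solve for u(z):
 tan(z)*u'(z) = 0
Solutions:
 u(z) = C1


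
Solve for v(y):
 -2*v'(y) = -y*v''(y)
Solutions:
 v(y) = C1 + C2*y^3


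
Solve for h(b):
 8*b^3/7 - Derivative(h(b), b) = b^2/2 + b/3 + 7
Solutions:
 h(b) = C1 + 2*b^4/7 - b^3/6 - b^2/6 - 7*b


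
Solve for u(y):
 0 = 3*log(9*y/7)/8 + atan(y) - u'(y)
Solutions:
 u(y) = C1 + 3*y*log(y)/8 + y*atan(y) - 3*y*log(7)/8 - 3*y/8 + 3*y*log(3)/4 - log(y^2 + 1)/2


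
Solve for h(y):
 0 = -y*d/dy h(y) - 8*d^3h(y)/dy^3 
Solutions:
 h(y) = C1 + Integral(C2*airyai(-y/2) + C3*airybi(-y/2), y)


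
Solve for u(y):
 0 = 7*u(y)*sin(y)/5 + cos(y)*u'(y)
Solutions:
 u(y) = C1*cos(y)^(7/5)


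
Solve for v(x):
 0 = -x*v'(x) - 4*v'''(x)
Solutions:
 v(x) = C1 + Integral(C2*airyai(-2^(1/3)*x/2) + C3*airybi(-2^(1/3)*x/2), x)


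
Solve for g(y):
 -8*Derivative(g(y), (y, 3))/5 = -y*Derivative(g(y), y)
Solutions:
 g(y) = C1 + Integral(C2*airyai(5^(1/3)*y/2) + C3*airybi(5^(1/3)*y/2), y)


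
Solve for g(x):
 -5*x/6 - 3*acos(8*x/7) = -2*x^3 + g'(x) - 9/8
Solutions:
 g(x) = C1 + x^4/2 - 5*x^2/12 - 3*x*acos(8*x/7) + 9*x/8 + 3*sqrt(49 - 64*x^2)/8


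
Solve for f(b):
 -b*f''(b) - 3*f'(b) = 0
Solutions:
 f(b) = C1 + C2/b^2


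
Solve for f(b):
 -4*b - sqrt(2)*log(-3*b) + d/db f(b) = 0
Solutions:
 f(b) = C1 + 2*b^2 + sqrt(2)*b*log(-b) + sqrt(2)*b*(-1 + log(3))


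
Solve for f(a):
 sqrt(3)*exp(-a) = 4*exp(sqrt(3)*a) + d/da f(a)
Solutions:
 f(a) = C1 - 4*sqrt(3)*exp(sqrt(3)*a)/3 - sqrt(3)*exp(-a)


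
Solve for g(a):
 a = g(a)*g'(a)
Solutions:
 g(a) = -sqrt(C1 + a^2)
 g(a) = sqrt(C1 + a^2)


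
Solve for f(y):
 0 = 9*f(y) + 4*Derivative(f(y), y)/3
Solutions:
 f(y) = C1*exp(-27*y/4)


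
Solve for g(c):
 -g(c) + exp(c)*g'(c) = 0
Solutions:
 g(c) = C1*exp(-exp(-c))


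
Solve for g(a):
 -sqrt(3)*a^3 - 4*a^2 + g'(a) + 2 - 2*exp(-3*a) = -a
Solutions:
 g(a) = C1 + sqrt(3)*a^4/4 + 4*a^3/3 - a^2/2 - 2*a - 2*exp(-3*a)/3


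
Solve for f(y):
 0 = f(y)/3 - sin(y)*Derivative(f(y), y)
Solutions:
 f(y) = C1*(cos(y) - 1)^(1/6)/(cos(y) + 1)^(1/6)


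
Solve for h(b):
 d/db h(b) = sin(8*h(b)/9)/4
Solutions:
 -b/4 + 9*log(cos(8*h(b)/9) - 1)/16 - 9*log(cos(8*h(b)/9) + 1)/16 = C1


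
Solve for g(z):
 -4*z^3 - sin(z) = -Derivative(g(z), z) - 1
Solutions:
 g(z) = C1 + z^4 - z - cos(z)


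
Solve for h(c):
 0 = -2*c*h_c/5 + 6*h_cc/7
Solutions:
 h(c) = C1 + C2*erfi(sqrt(210)*c/30)


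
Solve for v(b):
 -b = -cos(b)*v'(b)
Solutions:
 v(b) = C1 + Integral(b/cos(b), b)


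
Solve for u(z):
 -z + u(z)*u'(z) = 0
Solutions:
 u(z) = -sqrt(C1 + z^2)
 u(z) = sqrt(C1 + z^2)


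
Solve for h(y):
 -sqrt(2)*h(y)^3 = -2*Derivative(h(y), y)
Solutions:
 h(y) = -sqrt(-1/(C1 + sqrt(2)*y))
 h(y) = sqrt(-1/(C1 + sqrt(2)*y))


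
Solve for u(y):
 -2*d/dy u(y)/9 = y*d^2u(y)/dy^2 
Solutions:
 u(y) = C1 + C2*y^(7/9)


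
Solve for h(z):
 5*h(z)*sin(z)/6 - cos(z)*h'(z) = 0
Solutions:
 h(z) = C1/cos(z)^(5/6)


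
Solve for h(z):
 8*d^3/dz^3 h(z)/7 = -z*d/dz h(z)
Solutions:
 h(z) = C1 + Integral(C2*airyai(-7^(1/3)*z/2) + C3*airybi(-7^(1/3)*z/2), z)


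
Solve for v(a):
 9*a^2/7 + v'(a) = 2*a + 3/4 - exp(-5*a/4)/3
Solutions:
 v(a) = C1 - 3*a^3/7 + a^2 + 3*a/4 + 4*exp(-5*a/4)/15


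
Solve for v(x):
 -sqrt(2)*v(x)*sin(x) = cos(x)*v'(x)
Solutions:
 v(x) = C1*cos(x)^(sqrt(2))


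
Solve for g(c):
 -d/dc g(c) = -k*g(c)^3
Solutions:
 g(c) = -sqrt(2)*sqrt(-1/(C1 + c*k))/2
 g(c) = sqrt(2)*sqrt(-1/(C1 + c*k))/2


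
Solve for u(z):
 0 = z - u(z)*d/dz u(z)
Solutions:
 u(z) = -sqrt(C1 + z^2)
 u(z) = sqrt(C1 + z^2)


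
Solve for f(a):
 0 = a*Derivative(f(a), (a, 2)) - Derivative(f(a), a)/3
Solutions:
 f(a) = C1 + C2*a^(4/3)


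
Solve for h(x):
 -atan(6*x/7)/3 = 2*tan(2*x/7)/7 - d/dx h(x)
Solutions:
 h(x) = C1 + x*atan(6*x/7)/3 - 7*log(36*x^2 + 49)/36 - log(cos(2*x/7))


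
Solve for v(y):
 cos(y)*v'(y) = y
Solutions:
 v(y) = C1 + Integral(y/cos(y), y)


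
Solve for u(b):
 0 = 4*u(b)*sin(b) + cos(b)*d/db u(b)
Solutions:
 u(b) = C1*cos(b)^4
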